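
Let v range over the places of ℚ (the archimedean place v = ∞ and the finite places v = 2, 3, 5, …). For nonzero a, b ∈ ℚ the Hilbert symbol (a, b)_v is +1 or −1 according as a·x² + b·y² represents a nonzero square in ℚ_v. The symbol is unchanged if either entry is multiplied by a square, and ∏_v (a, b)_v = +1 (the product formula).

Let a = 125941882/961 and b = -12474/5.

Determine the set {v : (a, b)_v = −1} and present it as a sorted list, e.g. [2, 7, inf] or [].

Mod squares: a ≡ 8602, b ≡ -770. Check v ∈ {∞, 2, 3, 5, 7, 11, 17, 23, 31}.
v=31: a=31^-2·(≡11), b=31^0·(≡10) mod 31; (11|31)=-1, (10|31)=+1; (−1)^{-2·0·15}·(-1)^0·(+1)^-2 = +1.
v=3: a=3^0·(≡1), b=3^4·(≡1) mod 3; (1|3)=+1, (1|3)=+1; (−1)^{0·4·1}·(+1)^4·(+1)^0 = +1.
v=11: a=11^5·(≡3), b=11^1·(≡2) mod 11; (3|11)=+1, (2|11)=-1; (−1)^{5·1·5}·(+1)^1·(-1)^5 = +1.
v=2: v_2(a)=1, v_2(b)=1; units ≡ 5, 7 (mod 8); ε·ε+αω+βω = 0·1+1·0+1·1 ≡ 1  ⇒  (a,b)_2 = -1.
v=∞: 8602 > 0 and -770 < 0  ⇒  (a,b)_∞ = +1.
v=7: a=7^0·(≡5), b=7^1·(≡2) mod 7; (5|7)=-1, (2|7)=+1; (−1)^{0·1·3}·(-1)^1·(+1)^0 = -1.
v=5: a=5^0·(≡2), b=5^-1·(≡1) mod 5; (2|5)=-1, (1|5)=+1; (−1)^{0·-1·2}·(-1)^-1·(+1)^0 = -1.
v=17: a=17^1·(≡2), b=17^0·(≡11) mod 17; (2|17)=+1, (11|17)=-1; (−1)^{1·0·8}·(+1)^0·(-1)^1 = -1.
v=23: a=23^1·(≡12), b=23^0·(≡3) mod 23; (12|23)=+1, (3|23)=+1; (−1)^{1·0·11}·(+1)^0·(+1)^1 = +1.
(8602, -770 / ℚ) ramifies at {2, 5, 7, 17}: a division algebra.

[2, 5, 7, 17]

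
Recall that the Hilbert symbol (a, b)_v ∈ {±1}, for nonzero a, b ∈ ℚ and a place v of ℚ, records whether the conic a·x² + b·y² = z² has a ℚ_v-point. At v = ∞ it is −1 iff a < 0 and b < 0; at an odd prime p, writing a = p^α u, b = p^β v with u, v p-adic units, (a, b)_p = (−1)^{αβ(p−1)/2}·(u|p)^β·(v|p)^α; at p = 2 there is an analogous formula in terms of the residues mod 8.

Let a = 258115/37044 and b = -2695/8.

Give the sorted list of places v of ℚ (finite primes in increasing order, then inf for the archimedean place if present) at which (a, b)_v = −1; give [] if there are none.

Mod squares: a ≡ 15015, b ≡ -110. Check v ∈ {∞, 2, 3, 5, 7, 11, 13, 19}.
v=3: a=3^-3·(≡1), b=3^0·(≡1) mod 3; (1|3)=+1, (1|3)=+1; (−1)^{-3·0·1}·(+1)^0·(+1)^-3 = +1.
v=∞: 15015 > 0 and -110 < 0  ⇒  (a,b)_∞ = +1.
v=7: a=7^-3·(≡6), b=7^2·(≡1) mod 7; (6|7)=-1, (1|7)=+1; (−1)^{-3·2·3}·(-1)^2·(+1)^-3 = +1.
v=11: a=11^1·(≡5), b=11^1·(≡1) mod 11; (5|11)=+1, (1|11)=+1; (−1)^{1·1·5}·(+1)^1·(+1)^1 = -1.
v=13: a=13^1·(≡8), b=13^0·(≡6) mod 13; (8|13)=-1, (6|13)=-1; (−1)^{1·0·6}·(-1)^0·(-1)^1 = -1.
v=5: a=5^1·(≡2), b=5^1·(≡2) mod 5; (2|5)=-1, (2|5)=-1; (−1)^{1·1·2}·(-1)^1·(-1)^1 = +1.
v=2: v_2(a)=-2, v_2(b)=-3; units ≡ 7, 1 (mod 8); ε·ε+αω+βω = 1·0+-2·0+-3·0 ≡ 0  ⇒  (a,b)_2 = +1.
v=19: a=19^2·(≡17), b=19^0·(≡17) mod 19; (17|19)=+1, (17|19)=+1; (−1)^{2·0·9}·(+1)^0·(+1)^2 = +1.
(15015, -110 / ℚ) ramifies at {11, 13}: a division algebra.

[11, 13]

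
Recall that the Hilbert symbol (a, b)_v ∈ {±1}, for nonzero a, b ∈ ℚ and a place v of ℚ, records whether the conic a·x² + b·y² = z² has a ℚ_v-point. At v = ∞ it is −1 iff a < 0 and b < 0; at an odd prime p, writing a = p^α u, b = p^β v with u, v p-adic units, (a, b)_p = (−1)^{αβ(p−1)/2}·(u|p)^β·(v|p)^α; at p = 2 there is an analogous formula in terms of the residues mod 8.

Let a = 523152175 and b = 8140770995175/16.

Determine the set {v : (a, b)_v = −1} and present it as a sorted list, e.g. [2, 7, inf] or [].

Mod squares: a ≡ 7, b ≡ 247. Check v ∈ {∞, 2, 3, 5, 7, 13, 19}.
v=2: v_2(a)=0, v_2(b)=-4; units ≡ 7, 7 (mod 8); ε·ε+αω+βω = 1·1+0·0+-4·0 ≡ 1  ⇒  (a,b)_2 = -1.
v=5: a=5^2·(≡2), b=5^2·(≡2) mod 5; (2|5)=-1, (2|5)=-1; (−1)^{2·2·2}·(-1)^2·(-1)^2 = +1.
v=13: a=13^2·(≡2), b=13^3·(≡5) mod 13; (2|13)=-1, (5|13)=-1; (−1)^{2·3·6}·(-1)^3·(-1)^2 = -1.
v=7: a=7^3·(≡2), b=7^4·(≡4) mod 7; (2|7)=+1, (4|7)=+1; (−1)^{3·4·3}·(+1)^4·(+1)^3 = +1.
v=19: a=19^2·(≡7), b=19^3·(≡8) mod 19; (7|19)=+1, (8|19)=-1; (−1)^{2·3·9}·(+1)^3·(-1)^2 = +1.
v=3: a=3^0·(≡1), b=3^2·(≡1) mod 3; (1|3)=+1, (1|3)=+1; (−1)^{0·2·1}·(+1)^2·(+1)^0 = +1.
v=∞: 7 > 0 and 247 > 0  ⇒  (a,b)_∞ = +1.
Ram(7, 247) = {2, 13}; no ℚ_2-point on the conic.

[2, 13]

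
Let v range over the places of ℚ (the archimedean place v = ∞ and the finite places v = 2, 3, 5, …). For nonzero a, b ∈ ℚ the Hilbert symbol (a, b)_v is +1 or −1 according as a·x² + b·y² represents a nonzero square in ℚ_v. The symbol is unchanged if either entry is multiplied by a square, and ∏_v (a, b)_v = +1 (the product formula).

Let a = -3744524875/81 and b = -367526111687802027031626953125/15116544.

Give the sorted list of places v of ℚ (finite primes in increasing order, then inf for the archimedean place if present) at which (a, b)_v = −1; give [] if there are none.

Mod squares: a ≡ -3056755, b ≡ -21397285. Check v ∈ {∞, 2, 3, 5, 7, 13, 31, 37, 41}.
v=2: v_2(a)=0, v_2(b)=-8; units ≡ 5, 3 (mod 8); ε·ε+αω+βω = 0·1+0·1+-8·1 ≡ 0  ⇒  (a,b)_2 = +1.
v=41: a=41^1·(≡38), b=41^3·(≡39) mod 41; (38|41)=-1, (39|41)=+1; (−1)^{1·3·20}·(-1)^3·(+1)^1 = -1.
v=37: a=37^1·(≡14), b=37^3·(≡22) mod 37; (14|37)=-1, (22|37)=-1; (−1)^{1·3·18}·(-1)^3·(-1)^1 = +1.
v=∞: -3056755 < 0 and -21397285 < 0  ⇒  (a,b)_∞ = -1.
v=7: a=7^2·(≡5), b=7^7·(≡3) mod 7; (5|7)=-1, (3|7)=-1; (−1)^{2·7·3}·(-1)^7·(-1)^2 = -1.
v=31: a=31^1·(≡23), b=31^3·(≡29) mod 31; (23|31)=-1, (29|31)=-1; (−1)^{1·3·15}·(-1)^3·(-1)^1 = -1.
v=5: a=5^3·(≡1), b=5^9·(≡3) mod 5; (1|5)=+1, (3|5)=-1; (−1)^{3·9·2}·(+1)^9·(-1)^3 = -1.
v=3: a=3^-4·(≡2), b=3^-10·(≡2) mod 3; (2|3)=-1, (2|3)=-1; (−1)^{-4·-10·1}·(-1)^-10·(-1)^-4 = +1.
v=13: a=13^1·(≡9), b=13^3·(≡7) mod 13; (9|13)=+1, (7|13)=-1; (−1)^{1·3·6}·(+1)^3·(-1)^1 = -1.
Ram(-3056755, -21397285) = {5, 7, 13, 31, 41, ∞}; no ℚ_5-point on the conic.

[5, 7, 13, 31, 41, inf]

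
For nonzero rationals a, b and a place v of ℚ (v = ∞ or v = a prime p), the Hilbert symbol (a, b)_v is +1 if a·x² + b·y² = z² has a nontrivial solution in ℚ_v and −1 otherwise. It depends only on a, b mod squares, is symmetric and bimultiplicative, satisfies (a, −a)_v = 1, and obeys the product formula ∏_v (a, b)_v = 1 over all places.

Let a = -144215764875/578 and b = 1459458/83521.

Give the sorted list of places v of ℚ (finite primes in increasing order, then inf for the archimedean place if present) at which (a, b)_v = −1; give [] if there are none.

[2, 5, 11, 13]

Mod squares: a ≡ -390, b ≡ 2002. Check v ∈ {∞, 2, 3, 5, 7, 11, 13, 17, 37}.
v=37: a=37^2·(≡2), b=37^0·(≡21) mod 37; (2|37)=-1, (21|37)=+1; (−1)^{2·0·18}·(-1)^0·(+1)^2 = +1.
v=11: a=11^0·(≡10), b=11^1·(≡2) mod 11; (10|11)=-1, (2|11)=-1; (−1)^{0·1·5}·(-1)^1·(-1)^0 = -1.
v=5: a=5^3·(≡2), b=5^0·(≡3) mod 5; (2|5)=-1, (3|5)=-1; (−1)^{3·0·2}·(-1)^0·(-1)^3 = -1.
v=∞: -390 < 0 and 2002 > 0  ⇒  (a,b)_∞ = +1.
v=2: v_2(a)=-1, v_2(b)=1; units ≡ 5, 1 (mod 8); ε·ε+αω+βω = 0·0+-1·0+1·1 ≡ 1  ⇒  (a,b)_2 = -1.
v=7: a=7^4·(≡1), b=7^1·(≡5) mod 7; (1|7)=+1, (5|7)=-1; (−1)^{4·1·3}·(+1)^1·(-1)^4 = +1.
v=3: a=3^3·(≡2), b=3^6·(≡1) mod 3; (2|3)=-1, (1|3)=+1; (−1)^{3·6·1}·(-1)^6·(+1)^3 = +1.
v=17: a=17^-2·(≡2), b=17^-4·(≡8) mod 17; (2|17)=+1, (8|17)=+1; (−1)^{-2·-4·8}·(+1)^-4·(+1)^-2 = +1.
v=13: a=13^1·(≡4), b=13^1·(≡7) mod 13; (4|13)=+1, (7|13)=-1; (−1)^{1·1·6}·(+1)^1·(-1)^1 = -1.
Ram(-390, 2002) = {2, 5, 11, 13}; no ℚ_2-point on the conic.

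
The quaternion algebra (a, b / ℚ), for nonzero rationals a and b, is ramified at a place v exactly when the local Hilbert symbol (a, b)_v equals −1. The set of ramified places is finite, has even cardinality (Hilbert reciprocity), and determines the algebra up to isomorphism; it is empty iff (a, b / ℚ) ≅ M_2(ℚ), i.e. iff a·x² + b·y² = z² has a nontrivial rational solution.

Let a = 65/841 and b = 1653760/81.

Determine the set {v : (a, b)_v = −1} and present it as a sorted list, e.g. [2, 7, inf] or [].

[17, 19]

(a, b) ≡ (65, 1615) mod (ℚ^×)²; places V = {2, 3, 5, 13, 17, 19, 29, ∞}.
(a,b)_13: α=1, u≡2; β=0, v≡10 (mod 13); (2|13)=-1, (10|13)=+1; sign (−1)^0·-1^0·+1^1 = +1.
(a,b)_2: α=0, β=10; u≡1, v≡7 (mod 8); ε(u)ε(v)=0·1, αω(v)=0·0, βω(u)=10·0; sum ≡ 0  ⇒  +1.
(a,b)_19: α=0, u≡13; β=1, v≡4 (mod 19); (13|19)=-1, (4|19)=+1; sign (−1)^0·-1^1·+1^0 = -1.
(a,b)_∞: sgn(65)=+, sgn(1615)=+, so +1.
(a,b)_5: α=1, u≡3; β=1, v≡2 (mod 5); (3|5)=-1, (2|5)=-1; sign (−1)^0·-1^1·-1^1 = +1.
(a,b)_29: α=-2, u≡7; β=0, v≡28 (mod 29); (7|29)=+1, (28|29)=+1; sign (−1)^0·+1^0·+1^-2 = +1.
(a,b)_3: α=0, u≡2; β=-4, v≡1 (mod 3); (2|3)=-1, (1|3)=+1; sign (−1)^0·-1^-4·+1^0 = +1.
(a,b)_17: α=0, u≡6; β=1, v≡7 (mod 17); (6|17)=-1, (7|17)=-1; sign (−1)^0·-1^1·-1^0 = -1.
|Ram(65, 1615)| = 2, even; anisotropic at {17, 19}.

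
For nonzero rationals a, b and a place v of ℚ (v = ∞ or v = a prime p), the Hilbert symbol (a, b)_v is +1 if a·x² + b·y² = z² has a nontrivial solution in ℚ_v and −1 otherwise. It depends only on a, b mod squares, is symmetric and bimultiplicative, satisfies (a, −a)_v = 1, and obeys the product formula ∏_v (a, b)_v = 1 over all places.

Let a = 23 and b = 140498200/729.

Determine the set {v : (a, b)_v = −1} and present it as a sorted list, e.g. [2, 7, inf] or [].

Mod squares: a ≡ 23, b ≡ 1462. Check v ∈ {∞, 2, 3, 5, 17, 23, 31, 43}.
v=2: v_2(a)=0, v_2(b)=3; units ≡ 7, 3 (mod 8); ε·ε+αω+βω = 1·1+0·1+3·0 ≡ 1  ⇒  (a,b)_2 = -1.
v=31: a=31^0·(≡23), b=31^2·(≡8) mod 31; (23|31)=-1, (8|31)=+1; (−1)^{0·2·15}·(-1)^2·(+1)^0 = +1.
v=3: a=3^0·(≡2), b=3^-6·(≡1) mod 3; (2|3)=-1, (1|3)=+1; (−1)^{0·-6·1}·(-1)^-6·(+1)^0 = +1.
v=∞: 23 > 0 and 1462 > 0  ⇒  (a,b)_∞ = +1.
v=5: a=5^0·(≡3), b=5^2·(≡2) mod 5; (3|5)=-1, (2|5)=-1; (−1)^{0·2·2}·(-1)^2·(-1)^0 = +1.
v=17: a=17^0·(≡6), b=17^1·(≡9) mod 17; (6|17)=-1, (9|17)=+1; (−1)^{0·1·8}·(-1)^1·(+1)^0 = -1.
v=23: a=23^1·(≡1), b=23^0·(≡2) mod 23; (1|23)=+1, (2|23)=+1; (−1)^{1·0·11}·(+1)^0·(+1)^1 = +1.
v=43: a=43^0·(≡23), b=43^1·(≡42) mod 43; (23|43)=+1, (42|43)=-1; (−1)^{0·1·21}·(+1)^1·(-1)^0 = +1.
|Ram(23, 1462)| = 2, even; anisotropic at {2, 17}.

[2, 17]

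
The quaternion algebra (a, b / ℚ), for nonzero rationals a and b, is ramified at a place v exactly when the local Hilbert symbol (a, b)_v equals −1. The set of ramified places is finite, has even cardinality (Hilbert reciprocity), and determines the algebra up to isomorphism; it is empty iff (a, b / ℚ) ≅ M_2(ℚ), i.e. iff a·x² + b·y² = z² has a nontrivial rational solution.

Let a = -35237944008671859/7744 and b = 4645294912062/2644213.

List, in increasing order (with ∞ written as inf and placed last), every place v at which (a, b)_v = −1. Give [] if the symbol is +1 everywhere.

Mod squares: a ≡ -2451, b ≡ 3094. Check v ∈ {∞, 2, 3, 7, 11, 13, 17, 19, 41, 43}.
v=41: a=41^0·(≡21), b=41^-2·(≡19) mod 41; (21|41)=+1, (19|41)=-1; (−1)^{0·-2·20}·(+1)^-2·(-1)^0 = +1.
v=19: a=19^3·(≡1), b=19^4·(≡17) mod 19; (1|19)=+1, (17|19)=+1; (−1)^{3·4·9}·(+1)^4·(+1)^3 = +1.
v=17: a=17^2·(≡11), b=17^1·(≡3) mod 17; (11|17)=-1, (3|17)=-1; (−1)^{2·1·8}·(-1)^1·(-1)^2 = -1.
v=43: a=43^3·(≡2), b=43^2·(≡31) mod 43; (2|43)=-1, (31|43)=+1; (−1)^{3·2·21}·(-1)^2·(+1)^3 = +1.
v=11: a=11^-2·(≡2), b=11^-2·(≡5) mod 11; (2|11)=-1, (5|11)=+1; (−1)^{-2·-2·5}·(-1)^-2·(+1)^-2 = +1.
v=7: a=7^2·(≡6), b=7^1·(≡4) mod 7; (6|7)=-1, (4|7)=+1; (−1)^{2·1·3}·(-1)^1·(+1)^2 = -1.
v=3: a=3^3·(≡2), b=3^4·(≡1) mod 3; (2|3)=-1, (1|3)=+1; (−1)^{3·4·1}·(-1)^4·(+1)^3 = +1.
v=2: v_2(a)=-6, v_2(b)=1; units ≡ 5, 3 (mod 8); ε·ε+αω+βω = 0·1+-6·1+1·1 ≡ 1  ⇒  (a,b)_2 = -1.
v=∞: -2451 < 0 and 3094 > 0  ⇒  (a,b)_∞ = +1.
v=13: a=13^2·(≡5), b=13^-1·(≡4) mod 13; (5|13)=-1, (4|13)=+1; (−1)^{2·-1·6}·(-1)^-1·(+1)^2 = -1.
Ram(-2451, 3094) = {2, 7, 13, 17}; no ℚ_2-point on the conic.

[2, 7, 13, 17]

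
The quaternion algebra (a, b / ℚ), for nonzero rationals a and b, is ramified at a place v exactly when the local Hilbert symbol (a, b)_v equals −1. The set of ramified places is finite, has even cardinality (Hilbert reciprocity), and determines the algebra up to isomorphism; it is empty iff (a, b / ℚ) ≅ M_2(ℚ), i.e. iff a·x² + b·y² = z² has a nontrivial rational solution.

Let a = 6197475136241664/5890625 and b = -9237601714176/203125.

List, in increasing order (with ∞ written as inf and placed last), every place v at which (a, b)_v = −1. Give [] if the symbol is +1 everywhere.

Mod squares: a ≡ 2678962, b ≡ -140998. Check v ∈ {∞, 2, 3, 5, 11, 13, 17, 19, 29}.
v=17: a=17^1·(≡8), b=17^1·(≡9) mod 17; (8|17)=+1, (9|17)=+1; (−1)^{1·1·8}·(+1)^1·(+1)^1 = +1.
v=29: a=29^-1·(≡13), b=29^1·(≡14) mod 29; (13|29)=+1, (14|29)=-1; (−1)^{-1·1·14}·(+1)^1·(-1)^-1 = -1.
v=3: a=3^2·(≡1), b=3^2·(≡2) mod 3; (1|3)=+1, (2|3)=-1; (−1)^{2·2·1}·(+1)^2·(-1)^2 = +1.
v=19: a=19^3·(≡3), b=19^2·(≡17) mod 19; (3|19)=-1, (17|19)=+1; (−1)^{3·2·9}·(-1)^2·(+1)^3 = +1.
v=5: a=5^-6·(≡2), b=5^-6·(≡3) mod 5; (2|5)=-1, (3|5)=-1; (−1)^{-6·-6·2}·(-1)^-6·(-1)^-6 = +1.
v=2: v_2(a)=29, v_2(b)=19; units ≡ 1, 5 (mod 8); ε·ε+αω+βω = 0·0+29·1+19·0 ≡ 1  ⇒  (a,b)_2 = -1.
v=∞: 2678962 > 0 and -140998 < 0  ⇒  (a,b)_∞ = +1.
v=13: a=13^-1·(≡8), b=13^-1·(≡4) mod 13; (8|13)=-1, (4|13)=+1; (−1)^{-1·-1·6}·(-1)^-1·(+1)^-1 = -1.
v=11: a=11^1·(≡2), b=11^1·(≡7) mod 11; (2|11)=-1, (7|11)=-1; (−1)^{1·1·5}·(-1)^1·(-1)^1 = -1.
(2678962, -140998 / ℚ) ramifies at {2, 11, 13, 29}: a division algebra.

[2, 11, 13, 29]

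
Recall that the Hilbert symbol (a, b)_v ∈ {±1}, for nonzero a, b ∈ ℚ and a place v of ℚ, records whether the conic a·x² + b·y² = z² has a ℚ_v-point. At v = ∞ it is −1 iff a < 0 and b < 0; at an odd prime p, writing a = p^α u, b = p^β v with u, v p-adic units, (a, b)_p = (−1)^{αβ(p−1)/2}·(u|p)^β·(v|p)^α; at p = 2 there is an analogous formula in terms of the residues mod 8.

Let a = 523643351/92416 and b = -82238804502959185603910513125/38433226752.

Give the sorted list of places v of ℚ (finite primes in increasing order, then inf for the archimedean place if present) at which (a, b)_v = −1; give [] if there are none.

(a, b) ≡ (88319, -289562) mod (ℚ^×)²; places V = {2, 3, 5, 7, 11, 13, 19, 31, 37, 43, ∞}.
(a,b)_5: α=0, u≡1; β=4, v≡2 (mod 5); (1|5)=+1, (2|5)=-1; sign (−1)^0·+1^4·-1^0 = +1.
(a,b)_13: α=0, u≡3; β=3, v≡7 (mod 13); (3|13)=+1, (7|13)=-1; sign (−1)^0·+1^3·-1^0 = +1.
(a,b)_31: α=1, u≡20; β=4, v≡9 (mod 31); (20|31)=+1, (9|31)=+1; sign (−1)^0·+1^4·+1^1 = +1.
(a,b)_11: α=3, u≡10; β=6, v≡2 (mod 11); (10|11)=-1, (2|11)=-1; sign (−1)^0·-1^6·-1^3 = -1.
(a,b)_43: α=0, u≡16; β=1, v≡21 (mod 43); (16|43)=+1, (21|43)=+1; sign (−1)^0·+1^1·+1^0 = +1.
(a,b)_∞: sgn(88319)=+, sgn(-289562)=−, so +1.
(a,b)_7: α=3, u≡3; β=5, v≡2 (mod 7); (3|7)=-1, (2|7)=+1; sign (−1)^1·-1^5·+1^3 = +1.
(a,b)_37: α=1, u≡31; β=3, v≡23 (mod 37); (31|37)=-1, (23|37)=-1; sign (−1)^0·-1^3·-1^1 = +1.
(a,b)_2: α=-8, β=-15; u≡7, v≡3 (mod 8); ε(u)ε(v)=1·1, αω(v)=-8·1, βω(u)=-15·0; sum ≡ 1  ⇒  -1.
(a,b)_19: α=-2, u≡5; β=-4, v≡1 (mod 19); (5|19)=+1, (1|19)=+1; sign (−1)^0·+1^-4·+1^-2 = +1.
(a,b)_3: α=0, u≡2; β=-2, v≡1 (mod 3); (2|3)=-1, (1|3)=+1; sign (−1)^0·-1^-2·+1^0 = +1.
|Ram(88319, -289562)| = 2, even; anisotropic at {2, 11}.

[2, 11]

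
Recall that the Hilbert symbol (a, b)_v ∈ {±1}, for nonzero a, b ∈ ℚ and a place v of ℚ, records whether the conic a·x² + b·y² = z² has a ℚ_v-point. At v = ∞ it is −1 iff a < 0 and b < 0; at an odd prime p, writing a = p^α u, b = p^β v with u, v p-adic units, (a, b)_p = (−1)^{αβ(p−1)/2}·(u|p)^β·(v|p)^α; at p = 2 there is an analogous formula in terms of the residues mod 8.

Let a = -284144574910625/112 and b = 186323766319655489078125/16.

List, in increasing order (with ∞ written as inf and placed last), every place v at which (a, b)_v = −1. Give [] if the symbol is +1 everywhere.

Mod squares: a ≡ -31031, b ≡ 1189. Check v ∈ {∞, 2, 5, 7, 11, 13, 19, 29, 31, 41}.
v=41: a=41^2·(≡12), b=41^3·(≡13) mod 41; (12|41)=-1, (13|41)=-1; (−1)^{2·3·20}·(-1)^3·(-1)^2 = -1.
v=19: a=19^2·(≡13), b=19^2·(≡11) mod 19; (13|19)=-1, (11|19)=+1; (−1)^{2·2·9}·(-1)^2·(+1)^2 = +1.
v=∞: -31031 < 0 and 1189 > 0  ⇒  (a,b)_∞ = +1.
v=2: v_2(a)=-4, v_2(b)=-4; units ≡ 1, 5 (mod 8); ε·ε+αω+βω = 0·0+-4·1+-4·0 ≡ 0  ⇒  (a,b)_2 = +1.
v=29: a=29^0·(≡4), b=29^3·(≡8) mod 29; (4|29)=+1, (8|29)=-1; (−1)^{0·3·14}·(+1)^3·(-1)^0 = +1.
v=7: a=7^-1·(≡6), b=7^0·(≡6) mod 7; (6|7)=-1, (6|7)=-1; (−1)^{-1·0·3}·(-1)^0·(-1)^-1 = -1.
v=31: a=31^1·(≡27), b=31^2·(≡12) mod 31; (27|31)=-1, (12|31)=-1; (−1)^{1·2·15}·(-1)^2·(-1)^1 = -1.
v=5: a=5^4·(≡4), b=5^6·(≡1) mod 5; (4|5)=+1, (1|5)=+1; (−1)^{4·6·2}·(+1)^6·(+1)^4 = +1.
v=11: a=11^1·(≡2), b=11^2·(≡1) mod 11; (2|11)=-1, (1|11)=+1; (−1)^{1·2·5}·(-1)^2·(+1)^1 = +1.
v=13: a=13^3·(≡11), b=13^2·(≡7) mod 13; (11|13)=-1, (7|13)=-1; (−1)^{3·2·6}·(-1)^2·(-1)^3 = -1.
(-31031, 1189 / ℚ) ramifies at {7, 13, 31, 41}: a division algebra.

[7, 13, 31, 41]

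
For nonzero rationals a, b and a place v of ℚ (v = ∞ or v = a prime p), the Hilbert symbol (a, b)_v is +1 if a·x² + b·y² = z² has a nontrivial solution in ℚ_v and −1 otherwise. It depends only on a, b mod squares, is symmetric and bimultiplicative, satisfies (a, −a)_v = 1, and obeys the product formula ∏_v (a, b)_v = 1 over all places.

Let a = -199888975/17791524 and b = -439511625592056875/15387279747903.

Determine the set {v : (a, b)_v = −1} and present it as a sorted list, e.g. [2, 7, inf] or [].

(a, b) ≡ (-391, -77) mod (ℚ^×)²; places V = {2, 3, 5, 7, 11, 13, 17, 19, 23, 37, ∞}.
(a,b)_13: α=2, u≡3; β=4, v≡10 (mod 13); (3|13)=+1, (10|13)=+1; sign (−1)^0·+1^4·+1^2 = +1.
(a,b)_37: α=-2, u≡34; β=-4, v≡9 (mod 37); (34|37)=+1, (9|37)=+1; sign (−1)^0·+1^-4·+1^-2 = +1.
(a,b)_19: α=-2, u≡13; β=-4, v≡2 (mod 19); (13|19)=-1, (2|19)=-1; sign (−1)^0·-1^-4·-1^-2 = +1.
(a,b)_∞: sgn(-391)=−, sgn(-77)=−, so -1.
(a,b)_17: α=1, u≡7; β=2, v≡13 (mod 17); (7|17)=-1, (13|17)=+1; sign (−1)^0·-1^2·+1^1 = +1.
(a,b)_7: α=0, u≡4; β=-1, v≡3 (mod 7); (4|7)=+1, (3|7)=-1; sign (−1)^0·+1^-1·-1^0 = +1.
(a,b)_3: α=-2, u≡2; β=-2, v≡1 (mod 3); (2|3)=-1, (1|3)=+1; sign (−1)^0·-1^-2·+1^-2 = +1.
(a,b)_23: α=1, u≡2; β=2, v≡5 (mod 23); (2|23)=+1, (5|23)=-1; sign (−1)^0·+1^2·-1^1 = -1.
(a,b)_5: α=2, u≡4; β=4, v≡3 (mod 5); (4|5)=+1, (3|5)=-1; sign (−1)^0·+1^4·-1^2 = +1.
(a,b)_11: α=2, u≡9; β=5, v≡1 (mod 11); (9|11)=+1, (1|11)=+1; sign (−1)^0·+1^5·+1^2 = +1.
(a,b)_2: α=-2, β=0; u≡1, v≡3 (mod 8); ε(u)ε(v)=0·1, αω(v)=-2·1, βω(u)=0·0; sum ≡ 0  ⇒  +1.
Ram(-391, -77) = {23, ∞}; no ℚ_23-point on the conic.

[23, inf]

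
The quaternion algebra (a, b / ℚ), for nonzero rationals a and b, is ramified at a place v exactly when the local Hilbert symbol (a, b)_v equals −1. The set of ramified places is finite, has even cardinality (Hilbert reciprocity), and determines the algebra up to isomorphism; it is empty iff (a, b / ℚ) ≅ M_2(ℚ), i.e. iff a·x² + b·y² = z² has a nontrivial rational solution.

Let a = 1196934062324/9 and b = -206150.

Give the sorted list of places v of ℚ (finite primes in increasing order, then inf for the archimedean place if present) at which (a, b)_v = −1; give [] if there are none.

[2, 7, 29, 37]

(a, b) ≡ (2473004261, -8246) mod (ℚ^×)²; places V = {2, 3, 5, 7, 11, 13, 19, 29, 31, 37, 43, ∞}.
(a,b)_3: α=-2, u≡2; β=0, v≡1 (mod 3); (2|3)=-1, (1|3)=+1; sign (−1)^0·-1^0·+1^-2 = +1.
(a,b)_19: α=1, u≡6; β=1, v≡18 (mod 19); (6|19)=+1, (18|19)=-1; sign (−1)^1·+1^1·-1^1 = +1.
(a,b)_7: α=1, u≡6; β=1, v≡6 (mod 7); (6|7)=-1, (6|7)=-1; sign (−1)^1·-1^1·-1^1 = -1.
(a,b)_∞: sgn(2473004261)=+, sgn(-8246)=−, so +1.
(a,b)_5: α=0, u≡1; β=2, v≡4 (mod 5); (1|5)=+1, (4|5)=+1; sign (−1)^0·+1^2·+1^0 = +1.
(a,b)_31: α=1, u≡20; β=1, v≡15 (mod 31); (20|31)=+1, (15|31)=-1; sign (−1)^1·+1^1·-1^1 = +1.
(a,b)_29: α=1, u≡28; β=0, v≡11 (mod 29); (28|29)=+1, (11|29)=-1; sign (−1)^0·+1^0·-1^1 = -1.
(a,b)_11: α=2, u≡7; β=0, v≡1 (mod 11); (7|11)=-1, (1|11)=+1; sign (−1)^0·-1^0·+1^2 = +1.
(a,b)_37: α=1, u≡2; β=0, v≡14 (mod 37); (2|37)=-1, (14|37)=-1; sign (−1)^0·-1^0·-1^1 = -1.
(a,b)_2: α=2, β=1; u≡5, v≡5 (mod 8); ε(u)ε(v)=0·0, αω(v)=2·1, βω(u)=1·1; sum ≡ 1  ⇒  -1.
(a,b)_13: α=1, u≡10; β=0, v≡4 (mod 13); (10|13)=+1, (4|13)=+1; sign (−1)^0·+1^0·+1^1 = +1.
(a,b)_43: α=1, u≡6; β=0, v≡35 (mod 43); (6|43)=+1, (35|43)=+1; sign (−1)^0·+1^0·+1^1 = +1.
Ram(2473004261, -8246) = {2, 7, 29, 37}; no ℚ_2-point on the conic.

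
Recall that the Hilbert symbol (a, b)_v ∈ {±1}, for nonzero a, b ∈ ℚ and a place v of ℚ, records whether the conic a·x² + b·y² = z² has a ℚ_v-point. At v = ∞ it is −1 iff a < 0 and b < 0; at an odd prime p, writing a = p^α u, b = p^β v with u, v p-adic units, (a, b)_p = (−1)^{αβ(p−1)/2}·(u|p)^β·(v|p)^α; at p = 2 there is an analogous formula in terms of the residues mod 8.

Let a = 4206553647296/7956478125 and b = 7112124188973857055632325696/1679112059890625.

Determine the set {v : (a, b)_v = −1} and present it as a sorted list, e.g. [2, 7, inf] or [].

[5, 19]

Mod squares: a ≡ 1616615, b ≡ 29393. Check v ∈ {∞, 2, 3, 5, 7, 11, 13, 17, 19, 43}.
v=∞: 1616615 > 0 and 29393 > 0  ⇒  (a,b)_∞ = +1.
v=17: a=17^-1·(≡5), b=17^-1·(≡7) mod 17; (5|17)=-1, (7|17)=-1; (−1)^{-1·-1·8}·(-1)^-1·(-1)^-1 = +1.
v=3: a=3^-4·(≡2), b=3^6·(≡2) mod 3; (2|3)=-1, (2|3)=-1; (−1)^{-4·6·1}·(-1)^6·(-1)^-4 = +1.
v=19: a=19^1·(≡14), b=19^3·(≡12) mod 19; (14|19)=-1, (12|19)=-1; (−1)^{1·3·9}·(-1)^3·(-1)^1 = -1.
v=11: a=11^3·(≡1), b=11^6·(≡3) mod 11; (1|11)=+1, (3|11)=+1; (−1)^{3·6·5}·(+1)^6·(+1)^3 = +1.
v=7: a=7^1·(≡2), b=7^1·(≡5) mod 7; (2|7)=+1, (5|7)=-1; (−1)^{1·1·3}·(+1)^1·(-1)^1 = +1.
v=5: a=5^-5·(≡2), b=5^-6·(≡2) mod 5; (2|5)=-1, (2|5)=-1; (−1)^{-5·-6·2}·(-1)^-6·(-1)^-5 = -1.
v=43: a=43^-2·(≡28), b=43^-6·(≡23) mod 43; (28|43)=-1, (23|43)=+1; (−1)^{-2·-6·21}·(-1)^-6·(+1)^-2 = +1.
v=13: a=13^5·(≡1), b=13^11·(≡12) mod 13; (1|13)=+1, (12|13)=+1; (−1)^{5·11·6}·(+1)^11·(+1)^5 = +1.
v=2: v_2(a)=6, v_2(b)=6; units ≡ 7, 1 (mod 8); ε·ε+αω+βω = 1·0+6·0+6·0 ≡ 0  ⇒  (a,b)_2 = +1.
Ram(1616615, 29393) = {5, 19}; no ℚ_5-point on the conic.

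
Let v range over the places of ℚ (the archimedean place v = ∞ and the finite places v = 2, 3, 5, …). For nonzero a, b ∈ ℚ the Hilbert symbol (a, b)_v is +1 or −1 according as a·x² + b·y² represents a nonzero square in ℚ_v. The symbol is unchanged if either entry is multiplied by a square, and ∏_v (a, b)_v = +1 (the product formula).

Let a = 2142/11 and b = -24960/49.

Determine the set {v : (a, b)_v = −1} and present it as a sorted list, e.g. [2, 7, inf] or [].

(a, b) ≡ (2618, -390) mod (ℚ^×)²; places V = {2, 3, 5, 7, 11, 13, 17, ∞}.
(a,b)_13: α=0, u≡8; β=1, v≡3 (mod 13); (8|13)=-1, (3|13)=+1; sign (−1)^0·-1^1·+1^0 = -1.
(a,b)_7: α=1, u≡3; β=-2, v≡2 (mod 7); (3|7)=-1, (2|7)=+1; sign (−1)^0·-1^-2·+1^1 = +1.
(a,b)_∞: sgn(2618)=+, sgn(-390)=−, so +1.
(a,b)_11: α=-1, u≡8; β=0, v≡2 (mod 11); (8|11)=-1, (2|11)=-1; sign (−1)^0·-1^0·-1^-1 = -1.
(a,b)_3: α=2, u≡2; β=1, v≡2 (mod 3); (2|3)=-1, (2|3)=-1; sign (−1)^0·-1^1·-1^2 = -1.
(a,b)_2: α=1, β=7; u≡5, v≡5 (mod 8); ε(u)ε(v)=0·0, αω(v)=1·1, βω(u)=7·1; sum ≡ 0  ⇒  +1.
(a,b)_5: α=0, u≡2; β=1, v≡2 (mod 5); (2|5)=-1, (2|5)=-1; sign (−1)^0·-1^1·-1^0 = -1.
(a,b)_17: α=1, u≡13; β=0, v≡2 (mod 17); (13|17)=+1, (2|17)=+1; sign (−1)^0·+1^0·+1^1 = +1.
Ram(2618, -390) = {3, 5, 11, 13}; no ℚ_3-point on the conic.

[3, 5, 11, 13]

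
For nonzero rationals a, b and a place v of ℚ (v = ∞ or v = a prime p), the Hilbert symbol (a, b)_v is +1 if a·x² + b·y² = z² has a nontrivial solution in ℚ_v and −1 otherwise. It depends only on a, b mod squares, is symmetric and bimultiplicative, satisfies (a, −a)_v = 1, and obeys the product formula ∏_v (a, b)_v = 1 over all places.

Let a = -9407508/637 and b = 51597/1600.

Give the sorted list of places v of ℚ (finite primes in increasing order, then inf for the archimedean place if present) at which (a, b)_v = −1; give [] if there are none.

[11, 13, 19, 31]

(a, b) ≡ (-252681, 13) mod (ℚ^×)²; places V = {2, 3, 5, 7, 11, 13, 19, 31, ∞}.
(a,b)_31: α=1, u≡25; β=0, v≡17 (mod 31); (25|31)=+1, (17|31)=-1; sign (−1)^0·+1^0·-1^1 = -1.
(a,b)_7: α=-2, u≡5; β=2, v≡6 (mod 7); (5|7)=-1, (6|7)=-1; sign (−1)^0·-1^2·-1^-2 = +1.
(a,b)_19: α=1, u≡16; β=0, v≡3 (mod 19); (16|19)=+1, (3|19)=-1; sign (−1)^0·+1^0·-1^1 = -1.
(a,b)_3: α=1, u≡1; β=4, v≡1 (mod 3); (1|3)=+1, (1|3)=+1; sign (−1)^0·+1^4·+1^1 = +1.
(a,b)_∞: sgn(-252681)=−, sgn(13)=+, so +1.
(a,b)_13: α=-1, u≡2; β=1, v≡4 (mod 13); (2|13)=-1, (4|13)=+1; sign (−1)^0·-1^1·+1^-1 = -1.
(a,b)_5: α=0, u≡1; β=-2, v≡3 (mod 5); (1|5)=+1, (3|5)=-1; sign (−1)^0·+1^-2·-1^0 = +1.
(a,b)_2: α=2, β=-6; u≡7, v≡5 (mod 8); ε(u)ε(v)=1·0, αω(v)=2·1, βω(u)=-6·0; sum ≡ 0  ⇒  +1.
(a,b)_11: α=3, u≡6; β=0, v≡8 (mod 11); (6|11)=-1, (8|11)=-1; sign (−1)^0·-1^0·-1^3 = -1.
Ram(-252681, 13) = {11, 13, 19, 31}; no ℚ_11-point on the conic.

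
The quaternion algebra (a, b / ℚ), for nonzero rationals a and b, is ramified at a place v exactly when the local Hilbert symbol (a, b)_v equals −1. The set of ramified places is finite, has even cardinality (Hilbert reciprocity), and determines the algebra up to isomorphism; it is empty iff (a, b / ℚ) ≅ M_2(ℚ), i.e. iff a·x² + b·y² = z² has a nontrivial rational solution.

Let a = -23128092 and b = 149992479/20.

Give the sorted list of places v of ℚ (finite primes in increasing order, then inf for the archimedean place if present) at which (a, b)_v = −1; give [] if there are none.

[5, 13]

Mod squares: a ≡ -247, b ≡ 20995. Check v ∈ {∞, 2, 3, 5, 7, 13, 17, 19}.
v=19: a=19^1·(≡5), b=19^1·(≡12) mod 19; (5|19)=+1, (12|19)=-1; (−1)^{1·1·9}·(+1)^1·(-1)^1 = +1.
v=13: a=13^1·(≡5), b=13^1·(≡12) mod 13; (5|13)=-1, (12|13)=+1; (−1)^{1·1·6}·(-1)^1·(+1)^1 = -1.
v=5: a=5^0·(≡3), b=5^-1·(≡1) mod 5; (3|5)=-1, (1|5)=+1; (−1)^{0·-1·2}·(-1)^-1·(+1)^0 = -1.
v=∞: -247 < 0 and 20995 > 0  ⇒  (a,b)_∞ = +1.
v=3: a=3^4·(≡2), b=3^6·(≡1) mod 3; (2|3)=-1, (1|3)=+1; (−1)^{4·6·1}·(-1)^6·(+1)^4 = +1.
v=7: a=7^0·(≡6), b=7^2·(≡1) mod 7; (6|7)=-1, (1|7)=+1; (−1)^{0·2·3}·(-1)^2·(+1)^0 = +1.
v=2: v_2(a)=2, v_2(b)=-2; units ≡ 1, 3 (mod 8); ε·ε+αω+βω = 0·1+2·1+-2·0 ≡ 0  ⇒  (a,b)_2 = +1.
v=17: a=17^2·(≡8), b=17^1·(≡12) mod 17; (8|17)=+1, (12|17)=-1; (−1)^{2·1·8}·(+1)^1·(-1)^2 = +1.
(-247, 20995 / ℚ) ramifies at {5, 13}: a division algebra.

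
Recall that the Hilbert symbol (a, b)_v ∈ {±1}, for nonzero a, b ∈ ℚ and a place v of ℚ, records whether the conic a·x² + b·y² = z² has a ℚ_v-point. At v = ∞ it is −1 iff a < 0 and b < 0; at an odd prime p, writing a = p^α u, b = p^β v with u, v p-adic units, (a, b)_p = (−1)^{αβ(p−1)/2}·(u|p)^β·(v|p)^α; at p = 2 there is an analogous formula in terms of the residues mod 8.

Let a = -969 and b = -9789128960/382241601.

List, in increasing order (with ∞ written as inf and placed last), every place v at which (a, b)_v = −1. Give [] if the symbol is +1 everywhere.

(a, b) ≡ (-969, -65) mod (ℚ^×)²; places V = {2, 3, 5, 7, 13, 17, 19, 59, ∞}.
(a,b)_2: α=0, β=8; u≡7, v≡7 (mod 8); ε(u)ε(v)=1·1, αω(v)=0·0, βω(u)=8·0; sum ≡ 1  ⇒  -1.
(a,b)_59: α=0, u≡34; β=2, v≡21 (mod 59); (34|59)=-1, (21|59)=+1; sign (−1)^0·-1^2·+1^0 = +1.
(a,b)_3: α=1, u≡1; β=-2, v≡1 (mod 3); (1|3)=+1, (1|3)=+1; sign (−1)^0·+1^-2·+1^1 = +1.
(a,b)_5: α=0, u≡1; β=1, v≡3 (mod 5); (1|5)=+1, (3|5)=-1; sign (−1)^0·+1^1·-1^0 = +1.
(a,b)_7: α=0, u≡4; β=-6, v≡5 (mod 7); (4|7)=+1, (5|7)=-1; sign (−1)^0·+1^-6·-1^0 = +1.
(a,b)_13: α=0, u≡6; β=3, v≡5 (mod 13); (6|13)=-1, (5|13)=-1; sign (−1)^0·-1^3·-1^0 = -1.
(a,b)_17: α=1, u≡11; β=0, v≡12 (mod 17); (11|17)=-1, (12|17)=-1; sign (−1)^0·-1^0·-1^1 = -1.
(a,b)_19: α=1, u≡6; β=-2, v≡7 (mod 19); (6|19)=+1, (7|19)=+1; sign (−1)^0·+1^-2·+1^1 = +1.
(a,b)_∞: sgn(-969)=−, sgn(-65)=−, so -1.
(-969, -65 / ℚ) ramifies at {2, 13, 17, ∞}: a division algebra.

[2, 13, 17, inf]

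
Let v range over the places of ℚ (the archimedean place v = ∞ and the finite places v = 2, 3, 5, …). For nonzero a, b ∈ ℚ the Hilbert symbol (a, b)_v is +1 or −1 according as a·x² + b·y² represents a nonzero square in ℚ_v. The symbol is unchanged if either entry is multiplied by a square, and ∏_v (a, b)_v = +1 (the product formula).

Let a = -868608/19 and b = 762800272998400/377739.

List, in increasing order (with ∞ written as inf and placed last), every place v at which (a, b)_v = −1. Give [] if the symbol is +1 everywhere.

Mod squares: a ≡ -7163, b ≡ 79534. Check v ∈ {∞, 2, 3, 5, 7, 13, 19, 23, 29, 47}.
v=3: a=3^2·(≡1), b=3^-2·(≡1) mod 3; (1|3)=+1, (1|3)=+1; (−1)^{2·-2·1}·(+1)^-2·(+1)^2 = +1.
v=19: a=19^-1·(≡15), b=19^-1·(≡4) mod 19; (15|19)=-1, (4|19)=+1; (−1)^{-1·-1·9}·(-1)^-1·(+1)^-1 = +1.
v=2: v_2(a)=8, v_2(b)=15; units ≡ 5, 7 (mod 8); ε·ε+αω+βω = 0·1+8·0+15·1 ≡ 1  ⇒  (a,b)_2 = -1.
v=23: a=23^0·(≡9), b=23^3·(≡9) mod 23; (9|23)=+1, (9|23)=+1; (−1)^{0·3·11}·(+1)^3·(+1)^0 = +1.
v=7: a=7^0·(≡3), b=7^1·(≡2) mod 7; (3|7)=-1, (2|7)=+1; (−1)^{0·1·3}·(-1)^1·(+1)^0 = -1.
v=29: a=29^1·(≡14), b=29^2·(≡20) mod 29; (14|29)=-1, (20|29)=+1; (−1)^{1·2·14}·(-1)^2·(+1)^1 = +1.
v=5: a=5^0·(≡3), b=5^2·(≡4) mod 5; (3|5)=-1, (4|5)=+1; (−1)^{0·2·2}·(-1)^2·(+1)^0 = +1.
v=47: a=47^0·(≡42), b=47^-2·(≡30) mod 47; (42|47)=+1, (30|47)=-1; (−1)^{0·-2·23}·(+1)^-2·(-1)^0 = +1.
v=13: a=13^1·(≡5), b=13^1·(≡8) mod 13; (5|13)=-1, (8|13)=-1; (−1)^{1·1·6}·(-1)^1·(-1)^1 = +1.
v=∞: -7163 < 0 and 79534 > 0  ⇒  (a,b)_∞ = +1.
Ram(-7163, 79534) = {2, 7}; no ℚ_2-point on the conic.

[2, 7]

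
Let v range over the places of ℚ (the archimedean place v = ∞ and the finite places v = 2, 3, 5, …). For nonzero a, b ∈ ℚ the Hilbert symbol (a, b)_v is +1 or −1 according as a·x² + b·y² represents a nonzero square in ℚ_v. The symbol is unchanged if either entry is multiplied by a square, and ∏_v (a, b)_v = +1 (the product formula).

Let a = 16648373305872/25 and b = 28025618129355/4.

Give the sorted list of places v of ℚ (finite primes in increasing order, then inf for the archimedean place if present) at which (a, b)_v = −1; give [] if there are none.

[3, 5, 7, 11]

Mod squares: a ≡ 17, b ≡ 1155. Check v ∈ {∞, 2, 3, 5, 7, 11, 17}.
v=5: a=5^-2·(≡2), b=5^1·(≡4) mod 5; (2|5)=-1, (4|5)=+1; (−1)^{-2·1·2}·(-1)^1·(+1)^-2 = -1.
v=11: a=11^2·(≡6), b=11^3·(≡2) mod 11; (6|11)=-1, (2|11)=-1; (−1)^{2·3·5}·(-1)^3·(-1)^2 = -1.
v=∞: 17 > 0 and 1155 > 0  ⇒  (a,b)_∞ = +1.
v=2: v_2(a)=4, v_2(b)=-2; units ≡ 1, 3 (mod 8); ε·ε+αω+βω = 0·1+4·1+-2·0 ≡ 0  ⇒  (a,b)_2 = +1.
v=3: a=3^6·(≡2), b=3^1·(≡1) mod 3; (2|3)=-1, (1|3)=+1; (−1)^{6·1·1}·(-1)^1·(+1)^6 = -1.
v=7: a=7^4·(≡6), b=7^5·(≡1) mod 7; (6|7)=-1, (1|7)=+1; (−1)^{4·5·3}·(-1)^5·(+1)^4 = -1.
v=17: a=17^3·(≡2), b=17^4·(≡15) mod 17; (2|17)=+1, (15|17)=+1; (−1)^{3·4·8}·(+1)^4·(+1)^3 = +1.
|Ram(17, 1155)| = 4, even; anisotropic at {3, 5, 7, 11}.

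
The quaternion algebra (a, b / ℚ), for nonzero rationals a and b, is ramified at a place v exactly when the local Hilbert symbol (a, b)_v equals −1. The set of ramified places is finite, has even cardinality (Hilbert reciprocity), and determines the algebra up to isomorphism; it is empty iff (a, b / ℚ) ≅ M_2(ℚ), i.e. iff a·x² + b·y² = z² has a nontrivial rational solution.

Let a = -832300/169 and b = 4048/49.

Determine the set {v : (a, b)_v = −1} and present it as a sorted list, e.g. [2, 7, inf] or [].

[29, 41]

(a, b) ≡ (-8323, 253) mod (ℚ^×)²; places V = {2, 5, 7, 11, 13, 23, 29, 41, ∞}.
(a,b)_7: α=1, u≡2; β=-2, v≡2 (mod 7); (2|7)=+1, (2|7)=+1; sign (−1)^0·+1^-2·+1^1 = +1.
(a,b)_29: α=1, u≡27; β=0, v≡11 (mod 29); (27|29)=-1, (11|29)=-1; sign (−1)^0·-1^0·-1^1 = -1.
(a,b)_5: α=2, u≡2; β=0, v≡2 (mod 5); (2|5)=-1, (2|5)=-1; sign (−1)^0·-1^0·-1^2 = +1.
(a,b)_41: α=1, u≡40; β=0, v≡14 (mod 41); (40|41)=+1, (14|41)=-1; sign (−1)^0·+1^0·-1^1 = -1.
(a,b)_2: α=2, β=4; u≡5, v≡5 (mod 8); ε(u)ε(v)=0·0, αω(v)=2·1, βω(u)=4·1; sum ≡ 0  ⇒  +1.
(a,b)_13: α=-2, u≡12; β=0, v≡7 (mod 13); (12|13)=+1, (7|13)=-1; sign (−1)^0·+1^0·-1^-2 = +1.
(a,b)_11: α=0, u≡1; β=1, v≡1 (mod 11); (1|11)=+1, (1|11)=+1; sign (−1)^0·+1^1·+1^0 = +1.
(a,b)_∞: sgn(-8323)=−, sgn(253)=+, so +1.
(a,b)_23: α=0, u≡3; β=1, v≡5 (mod 23); (3|23)=+1, (5|23)=-1; sign (−1)^0·+1^1·-1^0 = +1.
Ram(-8323, 253) = {29, 41}; no ℚ_29-point on the conic.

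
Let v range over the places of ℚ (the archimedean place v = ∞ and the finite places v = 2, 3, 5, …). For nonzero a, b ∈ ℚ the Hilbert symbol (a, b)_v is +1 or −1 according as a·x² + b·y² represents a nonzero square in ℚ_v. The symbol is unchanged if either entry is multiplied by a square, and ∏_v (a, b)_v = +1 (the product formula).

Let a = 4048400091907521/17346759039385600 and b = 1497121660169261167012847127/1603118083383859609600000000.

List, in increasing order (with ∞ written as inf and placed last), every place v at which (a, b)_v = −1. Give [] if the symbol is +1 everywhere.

[23, 41]

Mod squares: a ≡ 19, b ≡ 17917. Check v ∈ {∞, 2, 3, 5, 7, 11, 17, 19, 23, 29, 37, 41}.
v=17: a=17^2·(≡8), b=17^2·(≡9) mod 17; (8|17)=+1, (9|17)=+1; (−1)^{2·2·8}·(+1)^2·(+1)^2 = +1.
v=41: a=41^2·(≡19), b=41^5·(≡13) mod 41; (19|41)=-1, (13|41)=-1; (−1)^{2·5·20}·(-1)^5·(-1)^2 = -1.
v=3: a=3^8·(≡1), b=3^10·(≡1) mod 3; (1|3)=+1, (1|3)=+1; (−1)^{8·10·1}·(+1)^10·(+1)^8 = +1.
v=29: a=29^-2·(≡2), b=29^-2·(≡24) mod 29; (2|29)=-1, (24|29)=+1; (−1)^{-2·-2·14}·(-1)^-2·(+1)^-2 = +1.
v=∞: 19 > 0 and 17917 > 0  ⇒  (a,b)_∞ = +1.
v=19: a=19^-1·(≡5), b=19^-3·(≡14) mod 19; (5|19)=+1, (14|19)=-1; (−1)^{-1·-3·9}·(+1)^-3·(-1)^-1 = +1.
v=23: a=23^2·(≡20), b=23^5·(≡10) mod 23; (20|23)=-1, (10|23)=-1; (−1)^{2·5·11}·(-1)^5·(-1)^2 = -1.
v=5: a=5^-2·(≡4), b=5^-8·(≡2) mod 5; (4|5)=+1, (2|5)=-1; (−1)^{-2·-8·2}·(+1)^-8·(-1)^-2 = +1.
v=11: a=11^-2·(≡6), b=11^-2·(≡5) mod 11; (6|11)=-1, (5|11)=+1; (−1)^{-2·-2·5}·(-1)^-2·(+1)^-2 = +1.
v=37: a=37^-2·(≡8), b=37^-2·(≡33) mod 37; (8|37)=-1, (33|37)=+1; (−1)^{-2·-2·18}·(-1)^-2·(+1)^-2 = +1.
v=2: v_2(a)=-18, v_2(b)=-32; units ≡ 3, 5 (mod 8); ε·ε+αω+βω = 1·0+-18·1+-32·1 ≡ 0  ⇒  (a,b)_2 = +1.
v=7: a=7^4·(≡5), b=7^6·(≡2) mod 7; (5|7)=-1, (2|7)=+1; (−1)^{4·6·3}·(-1)^6·(+1)^4 = +1.
|Ram(19, 17917)| = 2, even; anisotropic at {23, 41}.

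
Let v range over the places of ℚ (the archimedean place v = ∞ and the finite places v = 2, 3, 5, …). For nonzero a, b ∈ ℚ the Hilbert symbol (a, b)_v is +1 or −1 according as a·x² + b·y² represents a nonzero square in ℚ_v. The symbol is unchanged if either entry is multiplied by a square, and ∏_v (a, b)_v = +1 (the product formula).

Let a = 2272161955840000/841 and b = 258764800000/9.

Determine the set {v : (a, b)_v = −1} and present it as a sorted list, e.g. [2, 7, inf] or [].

[]

(a, b) ≡ (1, 70) mod (ℚ^×)²; places V = {2, 3, 5, 7, 19, 29, ∞}.
(a,b)_∞: sgn(1)=+, sgn(70)=+, so +1.
(a,b)_7: α=4, u≡2; β=1, v≡6 (mod 7); (2|7)=+1, (6|7)=-1; sign (−1)^0·+1^1·-1^4 = +1.
(a,b)_29: α=-2, u≡24; β=0, v≡3 (mod 29); (24|29)=+1, (3|29)=-1; sign (−1)^0·+1^0·-1^-2 = +1.
(a,b)_19: α=2, u≡16; β=2, v≡8 (mod 19); (16|19)=+1, (8|19)=-1; sign (−1)^0·+1^2·-1^2 = +1.
(a,b)_5: α=4, u≡4; β=5, v≡4 (mod 5); (4|5)=+1, (4|5)=+1; sign (−1)^0·+1^5·+1^4 = +1.
(a,b)_2: α=22, β=15; u≡1, v≡3 (mod 8); ε(u)ε(v)=0·1, αω(v)=22·1, βω(u)=15·0; sum ≡ 0  ⇒  +1.
(a,b)_3: α=0, u≡1; β=-2, v≡1 (mod 3); (1|3)=+1, (1|3)=+1; sign (−1)^0·+1^-2·+1^0 = +1.
Every local symbol is +1, so the conic 1·x² + 70·y² = z² has ℚ_v-points for all v and hence a ℚ-point; (a, b / ℚ) ≅ M_2(ℚ).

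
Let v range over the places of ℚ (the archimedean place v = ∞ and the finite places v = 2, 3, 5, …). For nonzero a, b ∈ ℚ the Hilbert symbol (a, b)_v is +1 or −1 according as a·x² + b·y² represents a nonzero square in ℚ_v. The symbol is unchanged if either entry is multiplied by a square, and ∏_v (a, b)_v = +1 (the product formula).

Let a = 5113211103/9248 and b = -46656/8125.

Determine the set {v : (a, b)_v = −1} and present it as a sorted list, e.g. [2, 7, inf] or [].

[]

Mod squares: a ≡ 14, b ≡ -13. Check v ∈ {∞, 2, 3, 5, 7, 11, 13, 17}.
v=11: a=11^2·(≡3), b=11^0·(≡4) mod 11; (3|11)=+1, (4|11)=+1; (−1)^{2·0·5}·(+1)^0·(+1)^2 = +1.
v=∞: 14 > 0 and -13 < 0  ⇒  (a,b)_∞ = +1.
v=2: v_2(a)=-5, v_2(b)=6; units ≡ 7, 3 (mod 8); ε·ε+αω+βω = 1·1+-5·1+6·0 ≡ 0  ⇒  (a,b)_2 = +1.
v=17: a=17^-2·(≡11), b=17^0·(≡8) mod 17; (11|17)=-1, (8|17)=+1; (−1)^{-2·0·8}·(-1)^0·(+1)^-2 = +1.
v=5: a=5^0·(≡1), b=5^-4·(≡3) mod 5; (1|5)=+1, (3|5)=-1; (−1)^{0·-4·2}·(+1)^-4·(-1)^0 = +1.
v=13: a=13^2·(≡4), b=13^-1·(≡1) mod 13; (4|13)=+1, (1|13)=+1; (−1)^{2·-1·6}·(+1)^-1·(+1)^2 = +1.
v=3: a=3^6·(≡2), b=3^6·(≡2) mod 3; (2|3)=-1, (2|3)=-1; (−1)^{6·6·1}·(-1)^6·(-1)^6 = +1.
v=7: a=7^3·(≡2), b=7^0·(≡4) mod 7; (2|7)=+1, (4|7)=+1; (−1)^{3·0·3}·(+1)^0·(+1)^3 = +1.
Ram(a, b) = ∅: the form 14·x² + -13·y² − z² is isotropic over every ℚ_v, so by Hasse–Minkowski it is isotropic over ℚ.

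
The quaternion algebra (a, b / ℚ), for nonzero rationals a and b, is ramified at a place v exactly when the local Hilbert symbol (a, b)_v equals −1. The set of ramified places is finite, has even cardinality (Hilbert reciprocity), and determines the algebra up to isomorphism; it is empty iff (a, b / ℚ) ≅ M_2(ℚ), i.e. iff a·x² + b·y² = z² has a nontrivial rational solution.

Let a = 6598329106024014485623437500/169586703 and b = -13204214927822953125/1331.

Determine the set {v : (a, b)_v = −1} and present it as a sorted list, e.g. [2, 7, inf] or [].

(a, b) ≡ (181753, -4464031) mod (ℚ^×)²; places V = {2, 3, 5, 7, 11, 13, 17, 19, 31, 41, 53, ∞}.
(a,b)_∞: sgn(181753)=+, sgn(-4464031)=−, so +1.
(a,b)_41: α=3, u≡33; β=2, v≡1 (mod 41); (33|41)=+1, (1|41)=+1; sign (−1)^0·+1^2·+1^3 = +1.
(a,b)_2: α=2, β=0; u≡1, v≡1 (mod 8); ε(u)ε(v)=0·0, αω(v)=2·0, βω(u)=0·0; sum ≡ 0  ⇒  +1.
(a,b)_5: α=8, u≡2; β=6, v≡1 (mod 5); (2|5)=-1, (1|5)=+1; sign (−1)^0·-1^6·+1^8 = +1.
(a,b)_3: α=-4, u≡1; β=2, v≡2 (mod 3); (1|3)=+1, (2|3)=-1; sign (−1)^0·+1^2·-1^-4 = +1.
(a,b)_53: α=4, u≡4; β=3, v≡28 (mod 53); (4|53)=+1, (28|53)=+1; sign (−1)^0·+1^3·+1^4 = +1.
(a,b)_7: α=4, u≡3; β=2, v≡2 (mod 7); (3|7)=-1, (2|7)=+1; sign (−1)^0·-1^2·+1^4 = +1.
(a,b)_17: α=2, u≡10; β=0, v≡13 (mod 17); (10|17)=-1, (13|17)=+1; sign (−1)^0·-1^0·+1^2 = +1.
(a,b)_19: α=2, u≡15; β=1, v≡7 (mod 19); (15|19)=-1, (7|19)=+1; sign (−1)^0·-1^1·+1^2 = -1.
(a,b)_11: α=-5, u≡4; β=-3, v≡8 (mod 11); (4|11)=+1, (8|11)=-1; sign (−1)^1·+1^-3·-1^-5 = +1.
(a,b)_31: α=1, u≡14; β=1, v≡20 (mod 31); (14|31)=+1, (20|31)=+1; sign (−1)^1·+1^1·+1^1 = -1.
(a,b)_13: α=-1, u≡5; β=1, v≡2 (mod 13); (5|13)=-1, (2|13)=-1; sign (−1)^0·-1^1·-1^-1 = +1.
(181753, -4464031 / ℚ) ramifies at {19, 31}: a division algebra.

[19, 31]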